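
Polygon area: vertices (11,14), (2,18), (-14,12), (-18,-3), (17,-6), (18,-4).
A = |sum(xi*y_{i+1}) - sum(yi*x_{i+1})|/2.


sum(xi*y_{i+1}) = 11*18 + 2*12 - 14*(-3) - 18*(-6) + 17*(-4) + 18*14 = 556
sum(yi*x_{i+1}) = 14*2 + 18*(-14) + 12*(-18) - 3*17 - 6*18 - 4*11 = -643
Area = |556 + 643|/2 = 1199/2 = 599.5000

599.5000 sq units


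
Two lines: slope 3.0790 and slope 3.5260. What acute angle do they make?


m1-m2 = -0.447
1+m1*m2 = 11.856554
tan(theta) = |-0.447/11.856554| = 0.037701
theta = arctan(|-0.447/11.856554|) = 2.1591 degrees (acute angle)

2.1591 degrees


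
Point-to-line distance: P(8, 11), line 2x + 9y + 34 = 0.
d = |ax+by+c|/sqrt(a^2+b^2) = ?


|2*8 + 9*11 + 34| = |149| = 149
sqrt(4 + 81) = sqrt(85) = 9.2195
d = 149/sqrt(85) = 16.1613

16.1613


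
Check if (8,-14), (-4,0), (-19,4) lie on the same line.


8*(0-4) - 4*(4+ 14) - 19*(-14-0)
= -32 - 72 + 266 = 162

No, not collinear (determinant = 162)


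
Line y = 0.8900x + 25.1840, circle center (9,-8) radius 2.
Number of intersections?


Substitute y = 0.8900x + 25.1840: (x-9)^2 + (0.8900x+25.1840+ 8)^2 = 4
Expand to Ax^2 + Bx + C = 0, where b-k = 33.184
A = 1+m^2 = 1.7921
B = 2(m(b-k) - h) = 2(0.8900*33.184 - 9) = 41.06752
C = h^2 + (b-k)^2 - r^2 = 81 + 1101.177856 - 4 = 1178.177856
disc = B^2-4AC = 1686.5412 - 8445.6501 = -6759.1089
disc < 0

0 intersection points


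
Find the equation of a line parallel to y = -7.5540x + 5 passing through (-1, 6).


Parallel lines have equal slopes.
m2 = -7.5540
b2 = 6 + 7.5540*(-1) = -1.5540

y = -7.5540x - 1.5540


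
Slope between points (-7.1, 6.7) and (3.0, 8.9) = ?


dy = 8.9 - 6.7 = 2.2
dx = 3.0 + 7.1 = 10.1
m = 2.2/10.1 = 0.2178

m = 0.2178


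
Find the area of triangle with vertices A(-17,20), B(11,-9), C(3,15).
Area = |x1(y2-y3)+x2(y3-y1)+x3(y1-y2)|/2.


-17*(-9-15) = 408
11*(15-20) = -55
3*(20+ 9) = 87
sum = 440
Area = |440|/2 = 220.0000

220.0000 sq units


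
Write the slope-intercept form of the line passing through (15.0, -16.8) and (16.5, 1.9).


m = (18.7)/(1.5) = 12.4667
b = y1 - m*x1 = -16.8 - (18.7*15.0)/(1.5) = -16.8 - 187.0000 = -203.8000

y = 12.4667x - 203.8000


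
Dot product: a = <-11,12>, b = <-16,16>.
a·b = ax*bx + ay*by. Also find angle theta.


a·b = -11*(-16) + 12*16 = 176 + 192 = 368
|a| = sqrt(121+144) = 16.2788
|b| = sqrt(256+256) = 22.6274
cos(theta) = 368/(sqrt(265)*sqrt(512)) = 368/sqrt(135680) = 0.999056
theta = arccos(368/sqrt(135680)) = 2.4896 degrees

a·b = 368, theta = 2.4896 deg


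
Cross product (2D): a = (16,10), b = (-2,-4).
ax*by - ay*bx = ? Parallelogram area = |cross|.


cross = 16*(-4) - 10*(-2) = -64 + 20 = -44
Parallelogram area = |-44| = 44

cross = -44, parallelogram area = 44


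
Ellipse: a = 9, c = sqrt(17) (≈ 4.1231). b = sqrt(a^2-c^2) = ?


b^2 = 9^2 - (sqrt(17))^2 = 81 - 17 = 64
b = sqrt(64) = 8

b = 8


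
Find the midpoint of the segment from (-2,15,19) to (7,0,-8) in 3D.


Mx = (-2+7)/2 = 2.5000
My = (15+0)/2 = 7.5000
Mz = (19- 8)/2 = 5.5000

M = (2.5000, 7.5000, 5.5000)


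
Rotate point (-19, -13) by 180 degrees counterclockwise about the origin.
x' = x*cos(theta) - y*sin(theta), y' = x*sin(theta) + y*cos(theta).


cos(180) = -1, sin(180) = 0
x' = -19*(-1) + 13*0 = 19
y' = -19*0 - 13*(-1) = 13

(19, 13)


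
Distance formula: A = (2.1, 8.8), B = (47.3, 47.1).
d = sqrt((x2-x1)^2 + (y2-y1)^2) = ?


dx = 47.3 - 2.1 = 45.2
dy = 47.1 - 8.8 = 38.3
d = sqrt(2043.04 + 1466.89) = sqrt(3509.93) = 59.2447

59.2447


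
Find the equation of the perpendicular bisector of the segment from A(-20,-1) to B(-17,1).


Midpoint = (-18.5, 0)
Slope of AB = dy/dx = 2/3 = 0.6667
Perp slope = -dx/dy = -3/2 = -1.5000
b = My - (perp slope)*Mx = 0 + (3*(-18.5))/2 = 0 - 27.7500 = -27.7500

y = -1.5000x - 27.7500


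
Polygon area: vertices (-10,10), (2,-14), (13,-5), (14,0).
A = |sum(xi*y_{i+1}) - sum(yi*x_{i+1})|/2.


sum(xi*y_{i+1}) = -10*(-14) + 2*(-5) + 13*0 + 14*10 = 270
sum(yi*x_{i+1}) = 10*2 - 14*13 - 5*14 + 0*(-10) = -232
Area = |270 + 232|/2 = 502/2 = 251.0000

251.0000 sq units


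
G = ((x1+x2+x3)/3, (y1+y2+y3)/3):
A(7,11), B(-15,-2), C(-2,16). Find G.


Gx = (7- 15- 2)/3 = -10/3 = -3.3333
Gy = (11- 2+16)/3 = 25/3 = 8.3333

G = (-3.3333, 8.3333)


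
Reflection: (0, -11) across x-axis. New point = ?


Reflection rule for x-axis: (x, -y)
(0, -11) -> (0, 11)

(0, 11)


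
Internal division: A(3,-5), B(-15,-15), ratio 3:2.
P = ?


Px = (3*(-15) + 2*3)/5 = -39/5 = -7.8000
Py = (3*(-15) + 2*(-5))/5 = -55/5 = -11.0000

P = (-7.8000, -11.0000)


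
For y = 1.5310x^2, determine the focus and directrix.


a = 1.5310
1/(4a) = 0.1633
Focus = (0, 0.1633)
Directrix: y = -0.1633

Focus = (0, 0.1633), Directrix: y = -0.1633


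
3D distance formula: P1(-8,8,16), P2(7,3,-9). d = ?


dx=15, dy=-5, dz=-25
d = sqrt(225+25+625) = sqrt(875) = 29.5804

29.5804


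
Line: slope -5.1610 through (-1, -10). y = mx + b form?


y + 10 = -5.1610(x + 1)
y = -5.1610x - 10 + 5.1610*(-1)
y = -5.1610x - 15.1610

y = -5.1610x - 15.1610


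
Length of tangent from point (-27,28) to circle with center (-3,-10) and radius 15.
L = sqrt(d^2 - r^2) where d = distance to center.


d = sqrt((-27+ 3)^2 + (28+ 10)^2) = sqrt(576+1444) = 44.9444
L = sqrt(2020.0000 - 225) = sqrt(1795.0000) = 42.3674

42.3674


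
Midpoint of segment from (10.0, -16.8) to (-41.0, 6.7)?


Mx = (10.0 - 41.0)/2 = -31.0/2 = -15.5000
My = (-16.8 + 6.7)/2 = -10.1/2 = -5.0500

(-15.5000, -5.0500)


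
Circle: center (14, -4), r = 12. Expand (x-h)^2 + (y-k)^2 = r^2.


(x-14)^2 + (y+ 4)^2 = 12^2
D = -2h = -28, E = -2k = 8
F = h^2+k^2-r^2 = 196+16-144 = 68

x^2 + y^2 - 28x + 8y + 68 = 0


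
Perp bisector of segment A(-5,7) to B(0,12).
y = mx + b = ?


Midpoint = (-2.5, 9.5)
Slope of AB = dy/dx = 5/5 = 1.0000
Perp slope = -dx/dy = -5/5 = -1.0000
b = My - (perp slope)*Mx = 9.5 + (5*(-2.5))/5 = 9.5 - 2.5000 = 7.0000

y = -1.0000x + 7.0000


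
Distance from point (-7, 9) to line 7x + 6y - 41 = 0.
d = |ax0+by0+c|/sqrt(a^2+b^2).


|7*(-7) + 6*9 - 41| = |-36| = 36
sqrt(49 + 36) = sqrt(85) = 9.2195
d = 36/sqrt(85) = 3.9047

3.9047


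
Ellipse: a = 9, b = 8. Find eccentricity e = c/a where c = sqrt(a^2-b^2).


c = sqrt(81-64) = sqrt(17) = 4.1231
e = c/a = sqrt(17)/9 = 0.4581

e = 0.4581


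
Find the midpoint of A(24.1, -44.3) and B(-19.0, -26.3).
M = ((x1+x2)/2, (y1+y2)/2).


Mx = (24.1 - 19.0)/2 = 5.1/2 = 2.5500
My = (-44.3 - 26.3)/2 = -70.6/2 = -35.3000

(2.5500, -35.3000)


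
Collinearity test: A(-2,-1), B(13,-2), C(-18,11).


-2*(-2-11) + 13*(11+ 1) - 18*(-1+ 2)
= 26 + 156 - 18 = 164

No, not collinear (determinant = 164)


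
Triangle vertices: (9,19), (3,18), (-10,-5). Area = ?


9*(18+ 5) = 207
3*(-5-19) = -72
-10*(19-18) = -10
sum = 125
Area = |125|/2 = 62.5000

62.5000 sq units


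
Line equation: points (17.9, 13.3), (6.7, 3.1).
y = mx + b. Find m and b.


m = (-10.2)/(-11.2) = 0.9107
b = y1 - m*x1 = 13.3 - (-10.2*17.9)/(-11.2) = 13.3 - 16.3018 = -3.0018

y = 0.9107x - 3.0018


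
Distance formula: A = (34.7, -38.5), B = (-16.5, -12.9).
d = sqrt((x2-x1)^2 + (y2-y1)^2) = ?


dx = -16.5 - 34.7 = -51.2
dy = -12.9 + 38.5 = 25.6
d = sqrt(2621.44 + 655.36) = sqrt(3276.8) = 57.2433

57.2433


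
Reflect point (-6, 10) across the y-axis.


Reflection rule for y-axis: (-x, y)
(-6, 10) -> (6, 10)

(6, 10)


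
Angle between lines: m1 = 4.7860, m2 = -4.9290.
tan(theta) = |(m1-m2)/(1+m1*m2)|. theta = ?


m1-m2 = 9.715
1+m1*m2 = -22.590194
tan(theta) = |9.715/(-22.590194)| = 0.430054
theta = arctan(|9.715/(-22.590194)|) = 23.2703 degrees (acute angle)

23.2703 degrees


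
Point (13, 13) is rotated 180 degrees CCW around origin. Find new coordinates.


cos(180) = -1, sin(180) = 0
x' = 13*(-1) - 13*0 = -13
y' = 13*0 + 13*(-1) = -13

(-13, -13)


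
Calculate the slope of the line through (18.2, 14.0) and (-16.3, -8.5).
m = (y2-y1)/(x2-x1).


dy = -8.5 - 14.0 = -22.5
dx = -16.3 - 18.2 = -34.5
m = -22.5/(-34.5) = 0.6522

m = 0.6522


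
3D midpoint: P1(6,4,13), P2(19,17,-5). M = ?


Mx = (6+19)/2 = 12.5000
My = (4+17)/2 = 10.5000
Mz = (13- 5)/2 = 4.0000

M = (12.5000, 10.5000, 4.0000)


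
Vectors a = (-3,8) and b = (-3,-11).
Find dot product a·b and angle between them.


a·b = -3*(-3) + 8*(-11) = 9 - 88 = -79
|a| = sqrt(9+64) = 8.5440
|b| = sqrt(9+121) = 11.4018
cos(theta) = -79/(sqrt(73)*sqrt(130)) = -79/sqrt(9490) = -0.810950
theta = arccos(-79/sqrt(9490)) = 144.1888 degrees

a·b = -79, theta = 144.1888 deg


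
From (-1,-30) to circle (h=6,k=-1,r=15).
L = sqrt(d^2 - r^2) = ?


d = sqrt((-1-6)^2 + (-30+ 1)^2) = sqrt(49+841) = 29.8329
L = sqrt(890.0000 - 225) = sqrt(665.0000) = 25.7876

25.7876


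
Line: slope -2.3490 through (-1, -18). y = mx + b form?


y + 18 = -2.3490(x + 1)
y = -2.3490x - 18 + 2.3490*(-1)
y = -2.3490x - 20.3490

y = -2.3490x - 20.3490


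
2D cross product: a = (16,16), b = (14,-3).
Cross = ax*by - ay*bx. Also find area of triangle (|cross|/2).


cross = 16*(-3) - 16*14 = -48 - 224 = -272
Triangle area = |-272|/2 = 272/2 = 136.0000

cross = -272, triangle area = 136.0000


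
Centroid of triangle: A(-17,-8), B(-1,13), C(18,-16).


Gx = (-17- 1+18)/3 = 0/3 = 0
Gy = (-8+13- 16)/3 = -11/3 = -3.6667

G = (0, -3.6667)


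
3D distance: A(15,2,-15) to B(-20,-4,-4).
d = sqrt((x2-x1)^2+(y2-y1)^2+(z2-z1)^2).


dx=-35, dy=-6, dz=11
d = sqrt(1225+36+121) = sqrt(1382) = 37.1753

37.1753


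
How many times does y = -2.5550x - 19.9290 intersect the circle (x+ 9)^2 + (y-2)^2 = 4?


Substitute y = -2.5550x - 19.9290: (x+ 9)^2 + (-2.5550x- 19.9290-2)^2 = 4
Expand to Ax^2 + Bx + C = 0, where b-k = -21.929
A = 1+m^2 = 7.528025
B = 2(m(b-k) - h) = 2(-2.5550*(-21.929) + 9) = 130.05719
C = h^2 + (b-k)^2 - r^2 = 81 + 480.881041 - 4 = 557.881041
disc = B^2-4AC = 16914.8727 - 16798.9697 = 115.9030
disc > 0

2 intersection points


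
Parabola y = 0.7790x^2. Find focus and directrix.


a = 0.7790
1/(4a) = 0.3209
Focus = (0, 0.3209)
Directrix: y = -0.3209

Focus = (0, 0.3209), Directrix: y = -0.3209


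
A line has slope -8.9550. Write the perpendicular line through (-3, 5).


Perpendicular slope = -1/m1 = -1/(-8.9550) = 0.1117
b2 = y0 - m2*x0 = 5 - 3/(-8.9550) = 5 + 0.3350 = 5.3350

y = 0.1117x + 5.3350


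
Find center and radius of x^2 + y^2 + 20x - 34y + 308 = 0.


h = -D/2 = -20/2 = -10
k = -E/2 = 34/2 = 17
r^2 = h^2 + k^2 - F = 100 + 289 - 308 = 81
r = 9

Center (-10, 17), radius = 9


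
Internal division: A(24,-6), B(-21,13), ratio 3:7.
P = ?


Px = (3*(-21) + 7*24)/10 = 105/10 = 10.5000
Py = (3*13 + 7*(-6))/10 = -3/10 = -0.3000

P = (10.5000, -0.3000)


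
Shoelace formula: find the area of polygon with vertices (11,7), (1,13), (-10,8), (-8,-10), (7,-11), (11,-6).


sum(xi*y_{i+1}) = 11*13 + 1*8 - 10*(-10) - 8*(-11) + 7*(-6) + 11*7 = 374
sum(yi*x_{i+1}) = 7*1 + 13*(-10) + 8*(-8) - 10*7 - 11*11 - 6*11 = -444
Area = |374 + 444|/2 = 818/2 = 409.0000

409.0000 sq units


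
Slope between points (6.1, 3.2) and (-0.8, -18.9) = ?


dy = -18.9 - 3.2 = -22.1
dx = -0.8 - 6.1 = -6.9
m = -22.1/(-6.9) = 3.2029

m = 3.2029


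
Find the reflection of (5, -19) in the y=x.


Reflection rule for y=x: (y, x)
(5, -19) -> (-19, 5)

(-19, 5)


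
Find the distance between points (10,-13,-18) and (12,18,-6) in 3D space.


dx=2, dy=31, dz=12
d = sqrt(4+961+144) = sqrt(1109) = 33.3017

33.3017


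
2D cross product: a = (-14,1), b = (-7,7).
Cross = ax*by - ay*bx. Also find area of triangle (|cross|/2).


cross = -14*7 - 1*(-7) = -98 + 7 = -91
Triangle area = |-91|/2 = 91/2 = 45.5000

cross = -91, triangle area = 45.5000


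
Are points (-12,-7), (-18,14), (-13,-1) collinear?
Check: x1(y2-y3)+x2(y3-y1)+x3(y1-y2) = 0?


-12*(14+ 1) - 18*(-1+ 7) - 13*(-7-14)
= -180 - 108 + 273 = -15

No, not collinear (determinant = -15)


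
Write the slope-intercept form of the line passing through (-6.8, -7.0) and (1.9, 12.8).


m = (19.8)/(8.7) = 2.2759
b = y1 - m*x1 = -7.0 - (19.8*(-6.8))/(8.7) = -7.0 + 15.4759 = 8.4759

y = 2.2759x + 8.4759


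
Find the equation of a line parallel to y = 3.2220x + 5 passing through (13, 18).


Parallel lines have equal slopes.
m2 = 3.2220
b2 = 18 - 3.2220*13 = -23.8860

y = 3.2220x - 23.8860


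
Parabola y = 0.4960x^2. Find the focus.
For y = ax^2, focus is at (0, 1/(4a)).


a = 0.4960
4a = 1.9840
focus = (0, 1/1.9840) = (0, 0.5040)

Focus = (0, 0.5040)


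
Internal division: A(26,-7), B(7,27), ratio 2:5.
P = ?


Px = (2*7 + 5*26)/7 = 144/7 = 20.5714
Py = (2*27 + 5*(-7))/7 = 19/7 = 2.7143

P = (20.5714, 2.7143)


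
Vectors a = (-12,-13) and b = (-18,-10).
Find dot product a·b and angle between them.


a·b = -12*(-18) - 13*(-10) = 216 + 130 = 346
|a| = sqrt(144+169) = 17.6918
|b| = sqrt(324+100) = 20.5913
cos(theta) = 346/(sqrt(313)*sqrt(424)) = 346/sqrt(132712) = 0.949776
theta = arccos(346/sqrt(132712)) = 18.2360 degrees

a·b = 346, theta = 18.2360 deg


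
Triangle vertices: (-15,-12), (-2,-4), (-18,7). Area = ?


-15*(-4-7) = 165
-2*(7+ 12) = -38
-18*(-12+ 4) = 144
sum = 271
Area = |271|/2 = 135.5000

135.5000 sq units


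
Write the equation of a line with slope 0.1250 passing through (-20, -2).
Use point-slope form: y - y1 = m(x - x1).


y + 2 = 0.1250(x + 20)
y = 0.1250x - 2 - 0.1250*(-20)
y = 0.1250x + 0.5000

y = 0.1250x + 0.5000


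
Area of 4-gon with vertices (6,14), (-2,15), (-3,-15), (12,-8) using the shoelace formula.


sum(xi*y_{i+1}) = 6*15 - 2*(-15) - 3*(-8) + 12*14 = 312
sum(yi*x_{i+1}) = 14*(-2) + 15*(-3) - 15*12 - 8*6 = -301
Area = |312 + 301|/2 = 613/2 = 306.5000

306.5000 sq units


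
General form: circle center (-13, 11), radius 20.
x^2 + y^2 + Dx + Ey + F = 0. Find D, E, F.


(x+ 13)^2 + (y-11)^2 = 20^2
D = -2h = 26, E = -2k = -22
F = h^2+k^2-r^2 = 169+121-400 = -110

D = 26, E = -22, F = -110


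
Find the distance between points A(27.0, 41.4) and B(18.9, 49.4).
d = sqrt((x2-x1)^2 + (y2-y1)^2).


dx = 18.9 - 27.0 = -8.1
dy = 49.4 - 41.4 = 8.0
d = sqrt(65.61 + 64.0) = sqrt(129.61) = 11.3846

11.3846


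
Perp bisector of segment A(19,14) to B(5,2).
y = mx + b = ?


Midpoint = (12, 8)
Slope of AB = dy/dx = -12/(-14) = 0.8571
Perp slope = -dx/dy = -14/12 = -1.1667
b = My - (perp slope)*Mx = 8 + (-14*12)/(-12) = 8 + 14.0000 = 22.0000

y = -1.1667x + 22.0000


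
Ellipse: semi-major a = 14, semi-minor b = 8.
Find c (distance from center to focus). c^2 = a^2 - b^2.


c^2 = 14^2 - 8^2 = 196 - 64 = 132
c = sqrt(132) = 11.4891

c = 11.4891


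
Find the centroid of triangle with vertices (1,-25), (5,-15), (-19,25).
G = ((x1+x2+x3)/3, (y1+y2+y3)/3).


Gx = (1+5- 19)/3 = -13/3 = -4.3333
Gy = (-25- 15+25)/3 = -15/3 = -5.0000

G = (-4.3333, -5.0000)


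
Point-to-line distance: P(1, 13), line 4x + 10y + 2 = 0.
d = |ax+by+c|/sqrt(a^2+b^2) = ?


|4*1 + 10*13 + 2| = |136| = 136
sqrt(16 + 100) = sqrt(116) = 10.7703
d = 136/sqrt(116) = 12.6273

12.6273


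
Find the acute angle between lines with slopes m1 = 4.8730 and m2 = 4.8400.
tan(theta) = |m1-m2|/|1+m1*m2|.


m1-m2 = 0.033
1+m1*m2 = 24.58532
tan(theta) = |0.033/24.58532| = 0.001342
theta = arctan(|0.033/24.58532|) = 0.0769 degrees (acute angle)

0.0769 degrees


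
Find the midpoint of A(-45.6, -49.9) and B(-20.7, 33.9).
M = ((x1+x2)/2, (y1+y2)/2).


Mx = (-45.6 - 20.7)/2 = -66.3/2 = -33.1500
My = (-49.9 + 33.9)/2 = -16.0/2 = -8.0000

(-33.1500, -8.0000)


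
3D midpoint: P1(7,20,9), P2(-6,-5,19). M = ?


Mx = (7- 6)/2 = 0.5000
My = (20- 5)/2 = 7.5000
Mz = (9+19)/2 = 14.0000

M = (0.5000, 7.5000, 14.0000)


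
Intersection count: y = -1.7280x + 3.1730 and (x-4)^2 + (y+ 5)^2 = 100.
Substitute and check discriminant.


Substitute y = -1.7280x + 3.1730: (x-4)^2 + (-1.7280x+3.1730+ 5)^2 = 100
Expand to Ax^2 + Bx + C = 0, where b-k = 8.173
A = 1+m^2 = 3.985984
B = 2(m(b-k) - h) = 2(-1.7280*8.173 - 4) = -36.245888
C = h^2 + (b-k)^2 - r^2 = 16 + 66.797929 - 100 = -17.202071
disc = B^2-4AC = 1313.7644 + 274.2687 = 1588.0331
disc > 0

2 intersection points


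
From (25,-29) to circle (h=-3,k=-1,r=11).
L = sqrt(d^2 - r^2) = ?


d = sqrt((25+ 3)^2 + (-29+ 1)^2) = sqrt(784+784) = 39.5980
L = sqrt(1568.0000 - 121) = sqrt(1447.0000) = 38.0395

38.0395


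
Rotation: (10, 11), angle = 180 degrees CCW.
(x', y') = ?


cos(180) = -1, sin(180) = 0
x' = 10*(-1) - 11*0 = -10
y' = 10*0 + 11*(-1) = -11

(-10, -11)


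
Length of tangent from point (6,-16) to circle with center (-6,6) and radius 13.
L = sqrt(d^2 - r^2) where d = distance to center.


d = sqrt((6+ 6)^2 + (-16-6)^2) = sqrt(144+484) = 25.0599
L = sqrt(628.0000 - 169) = sqrt(459.0000) = 21.4243

21.4243


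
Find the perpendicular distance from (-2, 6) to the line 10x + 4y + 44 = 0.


|10*(-2) + 4*6 + 44| = |48| = 48
sqrt(100 + 16) = sqrt(116) = 10.7703
d = 48/sqrt(116) = 4.4567

4.4567


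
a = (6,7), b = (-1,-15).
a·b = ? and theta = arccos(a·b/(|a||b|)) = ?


a·b = 6*(-1) + 7*(-15) = -6 - 105 = -111
|a| = sqrt(36+49) = 9.2195
|b| = sqrt(1+225) = 15.0333
cos(theta) = -111/(sqrt(85)*sqrt(226)) = -111/sqrt(19210) = -0.800865
theta = arccos(-111/sqrt(19210)) = 143.2128 degrees

a·b = -111, theta = 143.2128 deg


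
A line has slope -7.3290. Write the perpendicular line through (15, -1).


Perpendicular slope = -1/m1 = -1/(-7.3290) = 0.1364
b2 = y0 - m2*x0 = -1 + 15/(-7.3290) = -1 - 2.0467 = -3.0467

y = 0.1364x - 3.0467


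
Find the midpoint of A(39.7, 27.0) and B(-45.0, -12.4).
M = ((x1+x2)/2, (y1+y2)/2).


Mx = (39.7 - 45.0)/2 = -5.3/2 = -2.6500
My = (27.0 - 12.4)/2 = 14.6/2 = 7.3000

(-2.6500, 7.3000)


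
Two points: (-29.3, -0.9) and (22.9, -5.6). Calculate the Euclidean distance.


dx = 22.9 + 29.3 = 52.2
dy = -5.6 + 0.9 = -4.7
d = sqrt(2724.84 + 22.09) = sqrt(2746.93) = 52.4112

52.4112


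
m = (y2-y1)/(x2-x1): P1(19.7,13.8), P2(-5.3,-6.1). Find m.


dy = -6.1 - 13.8 = -19.9
dx = -5.3 - 19.7 = -25.0
m = -19.9/(-25.0) = 0.7960

m = 0.7960


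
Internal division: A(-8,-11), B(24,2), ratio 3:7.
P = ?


Px = (3*24 + 7*(-8))/10 = 16/10 = 1.6000
Py = (3*2 + 7*(-11))/10 = -71/10 = -7.1000

P = (1.6000, -7.1000)


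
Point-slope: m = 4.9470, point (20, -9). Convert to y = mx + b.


y + 9 = 4.9470(x - 20)
y = 4.9470x - 9 - 4.9470*20
y = 4.9470x - 107.9400

y = 4.9470x - 107.9400


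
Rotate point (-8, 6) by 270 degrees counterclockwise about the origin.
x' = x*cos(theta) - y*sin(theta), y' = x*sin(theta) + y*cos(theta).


cos(270) = 0, sin(270) = -1
x' = -8*0 - 6*(-1) = 6
y' = -8*(-1) + 6*0 = 8

(6, 8)


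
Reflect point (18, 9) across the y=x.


Reflection rule for y=x: (y, x)
(18, 9) -> (9, 18)

(9, 18)


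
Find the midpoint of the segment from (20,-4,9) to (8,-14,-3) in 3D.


Mx = (20+8)/2 = 14.0000
My = (-4- 14)/2 = -9.0000
Mz = (9- 3)/2 = 3.0000

M = (14.0000, -9.0000, 3.0000)


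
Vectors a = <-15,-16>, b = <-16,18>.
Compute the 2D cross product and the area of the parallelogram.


cross = -15*18 + 16*(-16) = -270 - 256 = -526
Parallelogram area = |-526| = 526

cross = -526, parallelogram area = 526


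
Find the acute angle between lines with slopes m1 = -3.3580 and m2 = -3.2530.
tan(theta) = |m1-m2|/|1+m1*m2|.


m1-m2 = -0.105
1+m1*m2 = 11.923574
tan(theta) = |-0.105/11.923574| = 0.008806
theta = arctan(|-0.105/11.923574|) = 0.5045 degrees (acute angle)

0.5045 degrees


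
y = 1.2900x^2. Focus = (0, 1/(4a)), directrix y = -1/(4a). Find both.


a = 1.2900
1/(4a) = 0.1938
Focus = (0, 0.1938)
Directrix: y = -0.1938

Focus = (0, 0.1938), Directrix: y = -0.1938


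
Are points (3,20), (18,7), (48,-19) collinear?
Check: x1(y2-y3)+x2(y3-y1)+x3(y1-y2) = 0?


3*(7+ 19) + 18*(-19-20) + 48*(20-7)
= 78 - 702 + 624 = 0

Yes, collinear (determinant = 0)


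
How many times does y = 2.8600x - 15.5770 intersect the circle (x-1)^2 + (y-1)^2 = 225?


Substitute y = 2.8600x - 15.5770: (x-1)^2 + (2.8600x- 15.5770-1)^2 = 225
Expand to Ax^2 + Bx + C = 0, where b-k = -16.577
A = 1+m^2 = 9.1796
B = 2(m(b-k) - h) = 2(2.8600*(-16.577) - 1) = -96.82044
C = h^2 + (b-k)^2 - r^2 = 1 + 274.796929 - 225 = 50.796929
disc = B^2-4AC = 9374.1976 - 1865.1820 = 7509.0156
disc > 0

2 intersection points


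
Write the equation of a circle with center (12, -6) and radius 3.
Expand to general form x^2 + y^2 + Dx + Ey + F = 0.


(x-12)^2 + (y+ 6)^2 = 3^2
D = -2h = -24, E = -2k = 12
F = h^2+k^2-r^2 = 144+36-9 = 171

x^2 + y^2 - 24x + 12y + 171 = 0


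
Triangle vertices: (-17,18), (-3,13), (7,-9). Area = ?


-17*(13+ 9) = -374
-3*(-9-18) = 81
7*(18-13) = 35
sum = -258
Area = |-258|/2 = 129.0000

129.0000 sq units


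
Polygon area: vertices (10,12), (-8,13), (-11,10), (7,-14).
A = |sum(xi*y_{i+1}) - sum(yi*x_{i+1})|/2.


sum(xi*y_{i+1}) = 10*13 - 8*10 - 11*(-14) + 7*12 = 288
sum(yi*x_{i+1}) = 12*(-8) + 13*(-11) + 10*7 - 14*10 = -309
Area = |288 + 309|/2 = 597/2 = 298.5000

298.5000 sq units


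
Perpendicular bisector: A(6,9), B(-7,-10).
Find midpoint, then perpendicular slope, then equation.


Midpoint = (-0.5, -0.5)
Slope of AB = dy/dx = -19/(-13) = 1.4615
Perp slope = -dx/dy = -13/19 = -0.6842
b = My - (perp slope)*Mx = -0.5 + (-13*(-0.5))/(-19) = -0.5 - 0.3421 = -0.8421

y = -0.6842x - 0.8421


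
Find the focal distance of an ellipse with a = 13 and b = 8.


c^2 = 13^2 - 8^2 = 169 - 64 = 105
c = sqrt(105) = 10.2470

c = 10.2470


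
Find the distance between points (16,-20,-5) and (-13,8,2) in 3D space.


dx=-29, dy=28, dz=7
d = sqrt(841+784+49) = sqrt(1674) = 40.9145

40.9145


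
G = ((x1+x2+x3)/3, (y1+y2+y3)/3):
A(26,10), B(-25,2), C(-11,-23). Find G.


Gx = (26- 25- 11)/3 = -10/3 = -3.3333
Gy = (10+2- 23)/3 = -11/3 = -3.6667

G = (-3.3333, -3.6667)


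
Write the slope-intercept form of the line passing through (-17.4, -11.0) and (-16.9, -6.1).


m = (4.9)/(0.5) = 9.8000
b = y1 - m*x1 = -11.0 - (4.9*(-17.4))/(0.5) = -11.0 + 170.5200 = 159.5200

y = 9.8000x + 159.5200


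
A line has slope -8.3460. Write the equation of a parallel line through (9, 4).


Parallel lines have equal slopes.
m2 = -8.3460
b2 = 4 + 8.3460*9 = 79.1140

y = -8.3460x + 79.1140


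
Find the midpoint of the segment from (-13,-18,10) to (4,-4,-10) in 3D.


Mx = (-13+4)/2 = -4.5000
My = (-18- 4)/2 = -11.0000
Mz = (10- 10)/2 = 0

M = (-4.5000, -11.0000, 0)


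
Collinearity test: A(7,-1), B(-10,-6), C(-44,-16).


7*(-6+ 16) - 10*(-16+ 1) - 44*(-1+ 6)
= 70 + 150 - 220 = 0

Yes, collinear (determinant = 0)


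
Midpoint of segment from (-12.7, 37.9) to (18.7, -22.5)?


Mx = (-12.7 + 18.7)/2 = 6.0/2 = 3.0000
My = (37.9 - 22.5)/2 = 15.4/2 = 7.7000

(3.0000, 7.7000)


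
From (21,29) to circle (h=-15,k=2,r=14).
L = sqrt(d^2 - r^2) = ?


d = sqrt((21+ 15)^2 + (29-2)^2) = sqrt(1296+729) = 45.0000
L = sqrt(2025.0000 - 196) = sqrt(1829.0000) = 42.7668

42.7668


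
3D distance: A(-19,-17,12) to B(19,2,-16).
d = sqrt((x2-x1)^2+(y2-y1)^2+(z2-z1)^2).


dx=38, dy=19, dz=-28
d = sqrt(1444+361+784) = sqrt(2589) = 50.8822

50.8822


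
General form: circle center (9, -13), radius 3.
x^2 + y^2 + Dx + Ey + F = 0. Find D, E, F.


(x-9)^2 + (y+ 13)^2 = 3^2
D = -2h = -18, E = -2k = 26
F = h^2+k^2-r^2 = 81+169-9 = 241

D = -18, E = 26, F = 241


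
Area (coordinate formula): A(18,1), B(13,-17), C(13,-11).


18*(-17+ 11) = -108
13*(-11-1) = -156
13*(1+ 17) = 234
sum = -30
Area = |-30|/2 = 15.0000

15.0000 sq units


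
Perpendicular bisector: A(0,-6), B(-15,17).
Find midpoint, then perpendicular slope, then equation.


Midpoint = (-7.5, 5.5)
Slope of AB = dy/dx = 23/(-15) = -1.5333
Perp slope = -dx/dy = 15/23 = 0.6522
b = My - (perp slope)*Mx = 5.5 + (-15*(-7.5))/23 = 5.5 + 4.8913 = 10.3913

y = 0.6522x + 10.3913


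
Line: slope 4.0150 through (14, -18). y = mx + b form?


y + 18 = 4.0150(x - 14)
y = 4.0150x - 18 - 4.0150*14
y = 4.0150x - 74.2100

y = 4.0150x - 74.2100


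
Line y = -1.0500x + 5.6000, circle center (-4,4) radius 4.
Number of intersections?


Substitute y = -1.0500x + 5.6000: (x+ 4)^2 + (-1.0500x+5.6000-4)^2 = 16
Expand to Ax^2 + Bx + C = 0, where b-k = 1.6
A = 1+m^2 = 2.1025
B = 2(m(b-k) - h) = 2(-1.0500*1.6 + 4) = 4.64
C = h^2 + (b-k)^2 - r^2 = 16 + 2.56 - 16 = 2.56
disc = B^2-4AC = 21.5296 - 21.5296 = 0
disc = 0

1 intersection point (tangent)


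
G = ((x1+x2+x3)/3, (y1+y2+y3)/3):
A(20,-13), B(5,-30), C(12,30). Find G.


Gx = (20+5+12)/3 = 37/3 = 12.3333
Gy = (-13- 30+30)/3 = -13/3 = -4.3333

G = (12.3333, -4.3333)


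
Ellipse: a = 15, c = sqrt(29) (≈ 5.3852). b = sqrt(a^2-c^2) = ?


b^2 = 15^2 - (sqrt(29))^2 = 225 - 29 = 196
b = sqrt(196) = 14

b = 14


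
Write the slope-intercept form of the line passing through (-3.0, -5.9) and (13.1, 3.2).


m = (9.1)/(16.1) = 0.5652
b = y1 - m*x1 = -5.9 - (9.1*(-3.0))/(16.1) = -5.9 + 1.6957 = -4.2043

y = 0.5652x - 4.2043


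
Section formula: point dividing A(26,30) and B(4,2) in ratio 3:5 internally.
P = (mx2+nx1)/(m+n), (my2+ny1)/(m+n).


Px = (3*4 + 5*26)/8 = 142/8 = 17.7500
Py = (3*2 + 5*30)/8 = 156/8 = 19.5000

P = (17.7500, 19.5000)


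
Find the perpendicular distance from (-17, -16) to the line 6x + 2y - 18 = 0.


|6*(-17) + 2*(-16) - 18| = |-152| = 152
sqrt(36 + 4) = sqrt(40) = 6.3246
d = 152/sqrt(40) = 24.0333

24.0333


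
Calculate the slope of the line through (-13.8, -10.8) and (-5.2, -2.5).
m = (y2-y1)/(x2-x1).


dy = -2.5 + 10.8 = 8.3
dx = -5.2 + 13.8 = 8.6
m = 8.3/8.6 = 0.9651

m = 0.9651


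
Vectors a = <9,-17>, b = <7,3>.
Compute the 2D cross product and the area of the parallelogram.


cross = 9*3 + 17*7 = 27 + 119 = 146
Parallelogram area = |146| = 146

cross = 146, parallelogram area = 146


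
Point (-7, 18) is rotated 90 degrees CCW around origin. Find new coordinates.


cos(90) = 0, sin(90) = 1
x' = -7*0 - 18*1 = -18
y' = -7*1 + 18*0 = -7

(-18, -7)


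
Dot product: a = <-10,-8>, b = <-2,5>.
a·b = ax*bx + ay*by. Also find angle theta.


a·b = -10*(-2) - 8*5 = 20 - 40 = -20
|a| = sqrt(100+64) = 12.8062
|b| = sqrt(4+25) = 5.3852
cos(theta) = -20/(sqrt(164)*sqrt(29)) = -20/sqrt(4756) = -0.290007
theta = arccos(-20/sqrt(4756)) = 106.8584 degrees

a·b = -20, theta = 106.8584 deg


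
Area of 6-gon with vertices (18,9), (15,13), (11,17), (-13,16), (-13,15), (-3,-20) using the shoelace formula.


sum(xi*y_{i+1}) = 18*13 + 15*17 + 11*16 - 13*15 - 13*(-20) - 3*9 = 703
sum(yi*x_{i+1}) = 9*15 + 13*11 + 17*(-13) + 16*(-13) + 15*(-3) - 20*18 = -556
Area = |703 + 556|/2 = 1259/2 = 629.5000

629.5000 sq units


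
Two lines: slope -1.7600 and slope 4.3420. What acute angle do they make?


m1-m2 = -6.102
1+m1*m2 = -6.64192
tan(theta) = |-6.102/(-6.64192)| = 0.918710
theta = arctan(|-6.102/(-6.64192)|) = 42.5740 degrees (acute angle)

42.5740 degrees


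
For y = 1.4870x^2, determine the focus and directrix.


a = 1.4870
1/(4a) = 0.1681
Focus = (0, 0.1681)
Directrix: y = -0.1681

Focus = (0, 0.1681), Directrix: y = -0.1681


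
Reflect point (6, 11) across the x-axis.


Reflection rule for x-axis: (x, -y)
(6, 11) -> (6, -11)

(6, -11)


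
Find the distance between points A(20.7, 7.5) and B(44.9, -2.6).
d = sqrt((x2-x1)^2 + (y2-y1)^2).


dx = 44.9 - 20.7 = 24.2
dy = -2.6 - 7.5 = -10.1
d = sqrt(585.64 + 102.01) = sqrt(687.65) = 26.2231

26.2231


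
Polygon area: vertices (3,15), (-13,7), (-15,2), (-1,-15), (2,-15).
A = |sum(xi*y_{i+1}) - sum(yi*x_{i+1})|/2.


sum(xi*y_{i+1}) = 3*7 - 13*2 - 15*(-15) - 1*(-15) + 2*15 = 265
sum(yi*x_{i+1}) = 15*(-13) + 7*(-15) + 2*(-1) - 15*2 - 15*3 = -377
Area = |265 + 377|/2 = 642/2 = 321.0000

321.0000 sq units


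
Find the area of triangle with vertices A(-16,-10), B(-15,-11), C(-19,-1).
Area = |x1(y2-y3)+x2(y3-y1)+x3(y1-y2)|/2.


-16*(-11+ 1) = 160
-15*(-1+ 10) = -135
-19*(-10+ 11) = -19
sum = 6
Area = |6|/2 = 3.0000

3.0000 sq units


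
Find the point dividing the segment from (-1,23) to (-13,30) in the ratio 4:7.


Px = (4*(-13) + 7*(-1))/11 = -59/11 = -5.3636
Py = (4*30 + 7*23)/11 = 281/11 = 25.5455

P = (-5.3636, 25.5455)


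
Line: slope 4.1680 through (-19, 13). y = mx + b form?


y - 13 = 4.1680(x + 19)
y = 4.1680x + 13 - 4.1680*(-19)
y = 4.1680x + 92.1920

y = 4.1680x + 92.1920


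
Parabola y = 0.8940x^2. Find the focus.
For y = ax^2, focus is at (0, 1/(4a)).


a = 0.8940
4a = 3.5760
focus = (0, 1/3.5760) = (0, 0.2796)

Focus = (0, 0.2796)


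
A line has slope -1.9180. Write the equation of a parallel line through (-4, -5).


Parallel lines have equal slopes.
m2 = -1.9180
b2 = -5 + 1.9180*(-4) = -12.6720

y = -1.9180x - 12.6720


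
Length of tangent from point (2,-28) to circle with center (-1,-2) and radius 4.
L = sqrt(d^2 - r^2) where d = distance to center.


d = sqrt((2+ 1)^2 + (-28+ 2)^2) = sqrt(9+676) = 26.1725
L = sqrt(685.0000 - 16) = sqrt(669.0000) = 25.8650

25.8650


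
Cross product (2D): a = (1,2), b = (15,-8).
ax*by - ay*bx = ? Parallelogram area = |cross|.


cross = 1*(-8) - 2*15 = -8 - 30 = -38
Parallelogram area = |-38| = 38

cross = -38, parallelogram area = 38


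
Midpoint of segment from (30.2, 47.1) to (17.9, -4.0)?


Mx = (30.2 + 17.9)/2 = 48.1/2 = 24.0500
My = (47.1 - 4.0)/2 = 43.1/2 = 21.5500

(24.0500, 21.5500)


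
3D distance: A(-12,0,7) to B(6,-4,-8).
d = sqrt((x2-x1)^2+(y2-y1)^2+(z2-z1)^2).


dx=18, dy=-4, dz=-15
d = sqrt(324+16+225) = sqrt(565) = 23.7697

23.7697


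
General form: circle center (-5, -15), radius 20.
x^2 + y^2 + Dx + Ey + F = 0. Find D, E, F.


(x+ 5)^2 + (y+ 15)^2 = 20^2
D = -2h = 10, E = -2k = 30
F = h^2+k^2-r^2 = 25+225-400 = -150

D = 10, E = 30, F = -150


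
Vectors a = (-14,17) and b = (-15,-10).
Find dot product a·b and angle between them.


a·b = -14*(-15) + 17*(-10) = 210 - 170 = 40
|a| = sqrt(196+289) = 22.0227
|b| = sqrt(225+100) = 18.0278
cos(theta) = 40/(sqrt(485)*sqrt(325)) = 40/sqrt(157625) = 0.100751
theta = arccos(40/sqrt(157625)) = 84.2176 degrees

a·b = 40, theta = 84.2176 deg


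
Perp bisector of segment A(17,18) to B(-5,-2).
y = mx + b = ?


Midpoint = (6, 8)
Slope of AB = dy/dx = -20/(-22) = 0.9091
Perp slope = -dx/dy = -22/20 = -1.1000
b = My - (perp slope)*Mx = 8 + (-22*6)/(-20) = 8 + 6.6000 = 14.6000

y = -1.1000x + 14.6000


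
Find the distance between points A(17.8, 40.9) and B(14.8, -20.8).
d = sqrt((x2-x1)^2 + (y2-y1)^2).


dx = 14.8 - 17.8 = -3.0
dy = -20.8 - 40.9 = -61.7
d = sqrt(9.0 + 3806.89) = sqrt(3815.89) = 61.7729

61.7729


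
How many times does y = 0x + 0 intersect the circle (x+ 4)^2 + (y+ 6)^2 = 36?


Substitute y = 0x + 0: (x+ 4)^2 + (0x+0+ 6)^2 = 36
Expand to Ax^2 + Bx + C = 0, where b-k = 6
A = 1+m^2 = 1
B = 2(m(b-k) - h) = 2(0*6 + 4) = 8
C = h^2 + (b-k)^2 - r^2 = 16 + 36 - 36 = 16
disc = B^2-4AC = 64.0000 - 64.0000 = 0
disc = 0

1 intersection point (tangent)


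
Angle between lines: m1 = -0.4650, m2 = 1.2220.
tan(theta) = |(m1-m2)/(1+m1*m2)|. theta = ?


m1-m2 = -1.687
1+m1*m2 = 0.43177
tan(theta) = |-1.687/0.43177| = 3.907173
theta = arctan(|-1.687/0.43177|) = 75.6439 degrees (acute angle)

75.6439 degrees


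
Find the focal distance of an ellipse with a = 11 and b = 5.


c^2 = 11^2 - 5^2 = 121 - 25 = 96
c = sqrt(96) = 9.7980

c = 9.7980


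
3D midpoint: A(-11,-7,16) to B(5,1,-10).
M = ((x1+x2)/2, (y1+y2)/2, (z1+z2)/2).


Mx = (-11+5)/2 = -3.0000
My = (-7+1)/2 = -3.0000
Mz = (16- 10)/2 = 3.0000

M = (-3.0000, -3.0000, 3.0000)


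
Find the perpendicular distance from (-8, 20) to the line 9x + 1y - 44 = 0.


|9*(-8) + 1*20 - 44| = |-96| = 96
sqrt(81 + 1) = sqrt(82) = 9.0554
d = 96/sqrt(82) = 10.6014

10.6014


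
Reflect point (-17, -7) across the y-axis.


Reflection rule for y-axis: (-x, y)
(-17, -7) -> (17, -7)

(17, -7)


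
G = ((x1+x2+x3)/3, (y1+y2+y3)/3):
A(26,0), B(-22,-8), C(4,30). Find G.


Gx = (26- 22+4)/3 = 8/3 = 2.6667
Gy = (0- 8+30)/3 = 22/3 = 7.3333

G = (2.6667, 7.3333)


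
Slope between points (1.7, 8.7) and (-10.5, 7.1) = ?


dy = 7.1 - 8.7 = -1.6
dx = -10.5 - 1.7 = -12.2
m = -1.6/(-12.2) = 0.1311

m = 0.1311


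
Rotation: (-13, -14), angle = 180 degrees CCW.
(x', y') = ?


cos(180) = -1, sin(180) = 0
x' = -13*(-1) + 14*0 = 13
y' = -13*0 - 14*(-1) = 14

(13, 14)


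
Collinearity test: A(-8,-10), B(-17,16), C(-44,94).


-8*(16-94) - 17*(94+ 10) - 44*(-10-16)
= 624 - 1768 + 1144 = 0

Yes, collinear (determinant = 0)


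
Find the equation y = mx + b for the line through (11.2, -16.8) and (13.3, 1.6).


m = (18.4)/(2.1) = 8.7619
b = y1 - m*x1 = -16.8 - (18.4*11.2)/(2.1) = -16.8 - 98.1333 = -114.9333

y = 8.7619x - 114.9333


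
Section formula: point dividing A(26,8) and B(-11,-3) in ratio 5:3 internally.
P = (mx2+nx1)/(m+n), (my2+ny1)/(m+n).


Px = (5*(-11) + 3*26)/8 = 23/8 = 2.8750
Py = (5*(-3) + 3*8)/8 = 9/8 = 1.1250

P = (2.8750, 1.1250)


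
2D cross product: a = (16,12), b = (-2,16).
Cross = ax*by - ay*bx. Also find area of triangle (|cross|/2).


cross = 16*16 - 12*(-2) = 256 + 24 = 280
Triangle area = |280|/2 = 280/2 = 140.0000

cross = 280, triangle area = 140.0000


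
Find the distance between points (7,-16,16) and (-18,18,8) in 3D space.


dx=-25, dy=34, dz=-8
d = sqrt(625+1156+64) = sqrt(1845) = 42.9535

42.9535


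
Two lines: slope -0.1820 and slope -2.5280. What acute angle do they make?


m1-m2 = 2.346
1+m1*m2 = 1.460096
tan(theta) = |2.346/1.460096| = 1.606744
theta = arctan(|2.346/1.460096|) = 58.1028 degrees (acute angle)

58.1028 degrees


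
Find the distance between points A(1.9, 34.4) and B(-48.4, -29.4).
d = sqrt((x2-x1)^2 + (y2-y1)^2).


dx = -48.4 - 1.9 = -50.3
dy = -29.4 - 34.4 = -63.8
d = sqrt(2530.09 + 4070.44) = sqrt(6600.53) = 81.2436

81.2436


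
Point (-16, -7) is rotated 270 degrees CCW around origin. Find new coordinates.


cos(270) = 0, sin(270) = -1
x' = -16*0 + 7*(-1) = -7
y' = -16*(-1) - 7*0 = 16

(-7, 16)


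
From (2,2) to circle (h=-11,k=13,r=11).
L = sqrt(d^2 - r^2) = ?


d = sqrt((2+ 11)^2 + (2-13)^2) = sqrt(169+121) = 17.0294
L = sqrt(290.0000 - 121) = sqrt(169.0000) = 13.0000

13.0000


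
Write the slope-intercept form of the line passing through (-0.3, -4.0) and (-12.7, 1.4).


m = (5.4)/(-12.4) = -0.4355
b = y1 - m*x1 = -4.0 - (5.4*(-0.3))/(-12.4) = -4.0 - 0.1306 = -4.1306

y = -0.4355x - 4.1306


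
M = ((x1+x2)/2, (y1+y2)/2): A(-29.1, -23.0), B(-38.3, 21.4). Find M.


Mx = (-29.1 - 38.3)/2 = -67.4/2 = -33.7000
My = (-23.0 + 21.4)/2 = -1.6/2 = -0.8000

(-33.7000, -0.8000)


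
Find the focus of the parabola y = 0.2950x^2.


a = 0.2950
4a = 1.1800
focus = (0, 1/1.1800) = (0, 0.8475)

Focus = (0, 0.8475)


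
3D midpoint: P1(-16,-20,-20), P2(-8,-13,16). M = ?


Mx = (-16- 8)/2 = -12.0000
My = (-20- 13)/2 = -16.5000
Mz = (-20+16)/2 = -2.0000

M = (-12.0000, -16.5000, -2.0000)


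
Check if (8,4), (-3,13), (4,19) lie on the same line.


8*(13-19) - 3*(19-4) + 4*(4-13)
= -48 - 45 - 36 = -129

No, not collinear (determinant = -129)


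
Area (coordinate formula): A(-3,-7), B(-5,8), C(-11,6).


-3*(8-6) = -6
-5*(6+ 7) = -65
-11*(-7-8) = 165
sum = 94
Area = |94|/2 = 47.0000

47.0000 sq units


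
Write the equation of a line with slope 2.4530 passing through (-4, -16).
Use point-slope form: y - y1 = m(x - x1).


y + 16 = 2.4530(x + 4)
y = 2.4530x - 16 - 2.4530*(-4)
y = 2.4530x - 6.1880

y = 2.4530x - 6.1880


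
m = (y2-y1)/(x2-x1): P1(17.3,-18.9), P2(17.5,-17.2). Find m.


dy = -17.2 + 18.9 = 1.7
dx = 17.5 - 17.3 = 0.2
m = 1.7/0.2 = 8.5000

m = 8.5000


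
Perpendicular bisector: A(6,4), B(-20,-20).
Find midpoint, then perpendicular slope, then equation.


Midpoint = (-7, -8)
Slope of AB = dy/dx = -24/(-26) = 0.9231
Perp slope = -dx/dy = -26/24 = -1.0833
b = My - (perp slope)*Mx = -8 + (-26*(-7))/(-24) = -8 - 7.5833 = -15.5833

y = -1.0833x - 15.5833


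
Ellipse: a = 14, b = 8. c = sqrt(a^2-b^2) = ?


c^2 = 14^2 - 8^2 = 196 - 64 = 132
c = sqrt(132) = 11.4891

c = 11.4891


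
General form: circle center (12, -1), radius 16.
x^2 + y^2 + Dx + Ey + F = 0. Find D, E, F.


(x-12)^2 + (y+ 1)^2 = 16^2
D = -2h = -24, E = -2k = 2
F = h^2+k^2-r^2 = 144+1-256 = -111

D = -24, E = 2, F = -111


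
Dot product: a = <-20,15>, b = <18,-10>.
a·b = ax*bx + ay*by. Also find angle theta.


a·b = -20*18 + 15*(-10) = -360 - 150 = -510
|a| = sqrt(400+225) = 25.0000
|b| = sqrt(324+100) = 20.5913
cos(theta) = -510/(sqrt(625)*sqrt(424)) = -510/sqrt(265000) = -0.990712
theta = arccos(-510/sqrt(265000)) = 172.1847 degrees

a·b = -510, theta = 172.1847 deg


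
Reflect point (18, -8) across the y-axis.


Reflection rule for y-axis: (-x, y)
(18, -8) -> (-18, -8)

(-18, -8)


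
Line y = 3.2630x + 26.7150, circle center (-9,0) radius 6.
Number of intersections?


Substitute y = 3.2630x + 26.7150: (x+ 9)^2 + (3.2630x+26.7150-0)^2 = 36
Expand to Ax^2 + Bx + C = 0, where b-k = 26.715
A = 1+m^2 = 11.647169
B = 2(m(b-k) - h) = 2(3.2630*26.715 + 9) = 192.34209
C = h^2 + (b-k)^2 - r^2 = 81 + 713.691225 - 36 = 758.691225
disc = B^2-4AC = 36995.4796 - 35346.4197 = 1649.0599
disc > 0

2 intersection points


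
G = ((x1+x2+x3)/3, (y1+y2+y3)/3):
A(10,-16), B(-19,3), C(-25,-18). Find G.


Gx = (10- 19- 25)/3 = -34/3 = -11.3333
Gy = (-16+3- 18)/3 = -31/3 = -10.3333

G = (-11.3333, -10.3333)


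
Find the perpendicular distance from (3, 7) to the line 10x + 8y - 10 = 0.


|10*3 + 8*7 - 10| = |76| = 76
sqrt(100 + 64) = sqrt(164) = 12.8062
d = 76/sqrt(164) = 5.9346

5.9346


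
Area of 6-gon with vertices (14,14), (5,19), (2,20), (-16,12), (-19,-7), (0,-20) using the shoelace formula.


sum(xi*y_{i+1}) = 14*19 + 5*20 + 2*12 - 16*(-7) - 19*(-20) + 0*14 = 882
sum(yi*x_{i+1}) = 14*5 + 19*2 + 20*(-16) + 12*(-19) - 7*0 - 20*14 = -720
Area = |882 + 720|/2 = 1602/2 = 801.0000

801.0000 sq units


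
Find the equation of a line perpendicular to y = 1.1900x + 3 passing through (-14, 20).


Perpendicular slope = -1/m1 = -1/1.1900 = -0.8403
b2 = y0 - m2*x0 = 20 - 14/1.1900 = 20 - 11.7647 = 8.2353

y = -0.8403x + 8.2353


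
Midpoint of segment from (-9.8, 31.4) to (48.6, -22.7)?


Mx = (-9.8 + 48.6)/2 = 38.8/2 = 19.4000
My = (31.4 - 22.7)/2 = 8.7/2 = 4.3500

(19.4000, 4.3500)


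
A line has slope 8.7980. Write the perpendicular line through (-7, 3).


Perpendicular slope = -1/m1 = -1/8.7980 = -0.1137
b2 = y0 - m2*x0 = 3 - 7/8.7980 = 3 - 0.7956 = 2.2044

y = -0.1137x + 2.2044


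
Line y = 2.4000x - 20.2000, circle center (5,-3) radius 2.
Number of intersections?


Substitute y = 2.4000x - 20.2000: (x-5)^2 + (2.4000x- 20.2000+ 3)^2 = 4
Expand to Ax^2 + Bx + C = 0, where b-k = -17.2
A = 1+m^2 = 6.76
B = 2(m(b-k) - h) = 2(2.4000*(-17.2) - 5) = -92.56
C = h^2 + (b-k)^2 - r^2 = 25 + 295.84 - 4 = 316.84
disc = B^2-4AC = 8567.3536 - 8567.3536 = 0
disc = 0

1 intersection point (tangent)


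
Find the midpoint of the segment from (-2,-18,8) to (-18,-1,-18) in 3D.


Mx = (-2- 18)/2 = -10.0000
My = (-18- 1)/2 = -9.5000
Mz = (8- 18)/2 = -5.0000

M = (-10.0000, -9.5000, -5.0000)


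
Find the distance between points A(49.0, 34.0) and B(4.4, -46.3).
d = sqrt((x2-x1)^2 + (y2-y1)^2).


dx = 4.4 - 49.0 = -44.6
dy = -46.3 - 34.0 = -80.3
d = sqrt(1989.16 + 6448.09) = sqrt(8437.25) = 91.8545

91.8545


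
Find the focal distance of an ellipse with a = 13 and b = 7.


c^2 = 13^2 - 7^2 = 169 - 49 = 120
c = sqrt(120) = 10.9545

c = 10.9545


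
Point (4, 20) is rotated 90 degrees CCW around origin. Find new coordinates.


cos(90) = 0, sin(90) = 1
x' = 4*0 - 20*1 = -20
y' = 4*1 + 20*0 = 4

(-20, 4)
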